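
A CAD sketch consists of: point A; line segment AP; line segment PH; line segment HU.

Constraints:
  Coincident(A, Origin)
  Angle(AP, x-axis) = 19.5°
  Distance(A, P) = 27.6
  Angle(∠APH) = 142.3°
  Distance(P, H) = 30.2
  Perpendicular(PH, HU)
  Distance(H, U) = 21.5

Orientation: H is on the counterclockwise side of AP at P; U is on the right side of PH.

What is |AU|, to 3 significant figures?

64.7

A is at the origin; AP runs at 19.5° with length 27.6, so P = 27.6·(cos 19.5°, sin 19.5°) = (26.0, 9.21). ∠APH = 142.3°, so PH runs at 19.5° + (180° − 142.3°) = 57.2° from the x-axis; with |PH| = 30.2, H = P + 30.2·(cos 57.2°, sin 57.2°) = (42.4, 34.6). PH ⟂ HU; with |HU| = 21.5 on the right of PH, U = H + 21.5·(0.841, -0.542) = (60.4, 23.0). Then |AU| = |U − A| = 64.7.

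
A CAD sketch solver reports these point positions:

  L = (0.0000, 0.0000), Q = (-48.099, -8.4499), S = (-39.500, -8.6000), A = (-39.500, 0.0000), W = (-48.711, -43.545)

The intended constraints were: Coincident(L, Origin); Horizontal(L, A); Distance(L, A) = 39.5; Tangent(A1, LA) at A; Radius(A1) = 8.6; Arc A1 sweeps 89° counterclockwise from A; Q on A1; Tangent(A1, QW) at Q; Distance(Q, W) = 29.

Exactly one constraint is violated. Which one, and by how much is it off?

Distance(Q, W) = 29 — off by 6.10.

L = (0.00, 0.00) ✓; L.y = 0.00, A.y = 0.00 ✓; |LA| = 39.50 ✓; ∠(SA, AL) = 90.00° ✓; |SA| = 8.600 ✓; bearing(S→Q) − bearing(S→A) = 89.00° ✓; |SQ| = 8.600 ✓; ∠(SQ, QW) = 90.00° ✓; |QW| = 35.10 ✗.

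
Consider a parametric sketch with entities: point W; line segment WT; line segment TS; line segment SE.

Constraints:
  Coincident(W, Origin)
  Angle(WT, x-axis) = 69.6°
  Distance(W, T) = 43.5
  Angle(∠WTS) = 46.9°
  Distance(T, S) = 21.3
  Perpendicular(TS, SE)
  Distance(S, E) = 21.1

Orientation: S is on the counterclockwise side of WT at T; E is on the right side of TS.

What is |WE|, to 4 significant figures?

53.53

W is at the origin; WT runs at 69.6° with length 43.5, so T = 43.5·(cos 69.6°, sin 69.6°) = (15.16, 40.77). ∠WTS = 46.9°, so TS runs at 69.6° + (180° − 46.9°) = 202.7° from the x-axis; with |TS| = 21.3, S = T + 21.3·(cos 202.7°, sin 202.7°) = (-4.487, 32.55). TS ⟂ SE; with |SE| = 21.1 on the right of TS, E = S + 21.1·(-0.3859, 0.9225) = (-12.63, 52.02). Then |WE| = |E − W| = 53.53.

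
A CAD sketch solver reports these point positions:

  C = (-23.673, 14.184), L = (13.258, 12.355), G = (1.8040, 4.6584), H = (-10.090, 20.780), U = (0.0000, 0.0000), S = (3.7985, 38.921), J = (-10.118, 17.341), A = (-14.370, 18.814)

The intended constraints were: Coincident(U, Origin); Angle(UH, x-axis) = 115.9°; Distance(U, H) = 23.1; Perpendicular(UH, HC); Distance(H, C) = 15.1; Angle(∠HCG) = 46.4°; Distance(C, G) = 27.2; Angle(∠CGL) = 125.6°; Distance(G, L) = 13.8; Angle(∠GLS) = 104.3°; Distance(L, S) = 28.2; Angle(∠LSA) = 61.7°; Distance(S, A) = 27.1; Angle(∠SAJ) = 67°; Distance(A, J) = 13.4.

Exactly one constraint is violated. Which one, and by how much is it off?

Distance(A, J) = 13.4 — off by 8.90.

U = (0.00, 0.00) ✓; UH at 115.9° ✓; |UH| = 23.10 ✓; ∠(UH, HC) = 90.00° ✓; |HC| = 15.10 ✓; ∠HCG = 46.40° ✓; |CG| = 27.20 ✓; ∠CGL = 125.6° ✓; |GL| = 13.80 ✓; ∠GLS = 104.3° ✓; |LS| = 28.20 ✓; ∠LSA = 61.70° ✓; |SA| = 27.10 ✓; ∠SAJ = 67.01° ✓; |AJ| = 4.500 ✗.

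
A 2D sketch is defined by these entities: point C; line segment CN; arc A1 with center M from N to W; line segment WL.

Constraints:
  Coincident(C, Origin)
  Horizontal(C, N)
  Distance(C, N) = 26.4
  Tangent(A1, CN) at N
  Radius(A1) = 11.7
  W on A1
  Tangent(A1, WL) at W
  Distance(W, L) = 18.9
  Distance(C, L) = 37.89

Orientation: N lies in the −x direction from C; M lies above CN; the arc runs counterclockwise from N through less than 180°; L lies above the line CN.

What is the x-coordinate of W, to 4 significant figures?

-14.98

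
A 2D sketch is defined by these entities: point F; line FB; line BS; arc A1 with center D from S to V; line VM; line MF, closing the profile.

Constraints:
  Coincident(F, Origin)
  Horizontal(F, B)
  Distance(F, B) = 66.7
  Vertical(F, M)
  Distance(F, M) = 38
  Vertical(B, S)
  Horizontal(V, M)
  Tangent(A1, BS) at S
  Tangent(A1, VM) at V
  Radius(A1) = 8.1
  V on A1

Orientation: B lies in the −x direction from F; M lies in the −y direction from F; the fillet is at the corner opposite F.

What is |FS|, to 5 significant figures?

73.095

F is at the origin; F and B share the same y with |FB| = 66.7 and B on the −x side, so B = (-66.700, 0.0000). FM is vertical with |FM| = 38.0 and M on the −y side, so M = (0.0000, -38.000). The virtual corner opposite F is at (-66.700, -38.000). Since A1 is tangent to BS there, DS ⟂ BS and the tangent condition forces DV to be normal to VM, with radius 8.1, so the center D sits 8.1 in from both sides at D = (-58.600, -29.900). That places the tangent points at S = (-66.700, -29.900) on BS and V = (-58.600, -38.000) on VM. Then |FS| = |S − F| = 73.095.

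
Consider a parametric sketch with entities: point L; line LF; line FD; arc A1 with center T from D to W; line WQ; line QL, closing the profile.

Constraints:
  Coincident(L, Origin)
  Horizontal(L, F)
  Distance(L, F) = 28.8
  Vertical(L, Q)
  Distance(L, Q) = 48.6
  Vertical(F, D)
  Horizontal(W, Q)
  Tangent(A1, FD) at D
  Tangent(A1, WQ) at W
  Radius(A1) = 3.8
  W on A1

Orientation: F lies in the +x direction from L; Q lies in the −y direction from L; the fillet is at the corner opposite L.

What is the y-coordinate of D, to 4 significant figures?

-44.80

L is at the origin; LF is horizontal with |LF| = 28.8 and F on the +x side, so F = (28.80, 0.000). L and Q share the same x with |LQ| = 48.6 and Q on the −y side, so Q = (0.000, -48.60). The virtual corner opposite L is at (28.80, -48.60). Tangency of A1 to FD means the radius TD is perpendicular to FD and A1 meets WQ tangentially, so TW is at right angles to WQ, with radius 3.8, so the center T sits 3.8 in from both sides at T = (25.00, -44.80). That places the tangent points at D = (28.80, -44.80) on FD and W = (25.00, -48.60) on WQ. So D.y = -44.80.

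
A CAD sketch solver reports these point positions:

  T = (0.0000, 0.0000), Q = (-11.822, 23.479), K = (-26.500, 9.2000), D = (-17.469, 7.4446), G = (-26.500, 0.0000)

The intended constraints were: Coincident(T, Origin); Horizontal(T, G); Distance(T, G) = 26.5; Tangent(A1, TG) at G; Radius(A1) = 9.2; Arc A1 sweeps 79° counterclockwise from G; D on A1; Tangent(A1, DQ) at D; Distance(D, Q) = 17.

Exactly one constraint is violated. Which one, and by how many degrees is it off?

Tangent(A1, DQ) at D — off by 8.40°.

T = (0.00, 0.00) ✓; T.y = 0.00, G.y = 0.00 ✓; |TG| = 26.50 ✓; ∠(KG, GT) = 90.00° ✓; |KG| = 9.200 ✓; bearing(K→D) − bearing(K→G) = 79.00° ✓; |KD| = 9.200 ✓; ∠(KD, DQ) = 98.40° ✗; |DQ| = 17.00 ✓.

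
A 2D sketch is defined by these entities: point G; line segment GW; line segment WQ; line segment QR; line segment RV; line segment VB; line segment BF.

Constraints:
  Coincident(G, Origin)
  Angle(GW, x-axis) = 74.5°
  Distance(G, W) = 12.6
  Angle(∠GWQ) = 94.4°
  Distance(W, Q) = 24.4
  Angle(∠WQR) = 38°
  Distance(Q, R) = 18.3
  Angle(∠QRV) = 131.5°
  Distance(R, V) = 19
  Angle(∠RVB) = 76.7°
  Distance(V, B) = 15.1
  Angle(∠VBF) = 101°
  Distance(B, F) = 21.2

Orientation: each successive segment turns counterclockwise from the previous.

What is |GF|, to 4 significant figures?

23.55

G is at the origin; GW runs at 74.5° with length 12.6, so W = (3.367, 12.14). ∠GWQ = 94.4° gives WQ at 160.1° from the x-axis; with |WQ| = 24.4, Q = (-19.58, 20.45). ∠WQR = 38.0° gives QR at -57.90° from the x-axis; with |QR| = 18.3, R = (-9.851, 4.945). ∠QRV = 131.5° gives RV at -9.400° from the x-axis; with |RV| = 19.0, V = (8.894, 1.841). ∠RVB = 76.7° gives VB at 93.90° from the x-axis; with |VB| = 15.1, B = (7.867, 16.91). ∠VBF = 101.0° gives BF at 172.9° from the x-axis; with |BF| = 21.2, F = (-13.17, 19.53). Then |GF| = |F − G| = 23.55.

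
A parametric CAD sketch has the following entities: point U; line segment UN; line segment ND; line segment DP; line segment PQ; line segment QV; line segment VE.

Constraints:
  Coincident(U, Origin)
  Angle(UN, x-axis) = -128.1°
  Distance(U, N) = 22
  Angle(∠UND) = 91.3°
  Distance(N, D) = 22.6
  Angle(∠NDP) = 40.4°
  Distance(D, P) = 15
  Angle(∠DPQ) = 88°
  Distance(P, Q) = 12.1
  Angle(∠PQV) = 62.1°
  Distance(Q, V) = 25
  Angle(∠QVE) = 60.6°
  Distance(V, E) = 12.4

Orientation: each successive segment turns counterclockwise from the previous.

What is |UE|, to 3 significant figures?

28.7

U is at the origin; UN runs at -128.1° with length 22.0, so N = (-13.6, -17.3). ∠UND = 91.3° gives ND at -39.4° from the x-axis; with |ND| = 22.6, D = (3.89, -31.7). ∠NDP = 40.4° gives DP at 100° from the x-axis; with |DP| = 15.0, P = (1.23, -16.9). ∠DPQ = 88.0° gives PQ at -168° from the x-axis; with |PQ| = 12.1, Q = (-10.6, -19.5). ∠PQV = 62.1° gives QV at -49.9° from the x-axis; with |QV| = 25.0, V = (5.51, -38.6). ∠QVE = 60.6° gives VE at 69.5° from the x-axis; with |VE| = 12.4, E = (9.85, -27.0). Then |UE| = |E − U| = 28.7.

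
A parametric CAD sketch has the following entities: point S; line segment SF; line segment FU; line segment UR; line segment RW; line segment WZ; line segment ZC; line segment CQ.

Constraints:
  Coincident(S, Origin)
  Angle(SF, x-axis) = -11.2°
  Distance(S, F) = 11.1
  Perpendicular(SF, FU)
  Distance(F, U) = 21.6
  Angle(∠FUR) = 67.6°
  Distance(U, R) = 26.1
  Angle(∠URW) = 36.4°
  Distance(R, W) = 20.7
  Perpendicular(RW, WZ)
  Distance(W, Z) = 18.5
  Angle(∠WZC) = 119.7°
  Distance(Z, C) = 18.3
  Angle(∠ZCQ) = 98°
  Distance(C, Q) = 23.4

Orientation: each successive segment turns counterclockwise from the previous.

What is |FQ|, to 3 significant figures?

38.6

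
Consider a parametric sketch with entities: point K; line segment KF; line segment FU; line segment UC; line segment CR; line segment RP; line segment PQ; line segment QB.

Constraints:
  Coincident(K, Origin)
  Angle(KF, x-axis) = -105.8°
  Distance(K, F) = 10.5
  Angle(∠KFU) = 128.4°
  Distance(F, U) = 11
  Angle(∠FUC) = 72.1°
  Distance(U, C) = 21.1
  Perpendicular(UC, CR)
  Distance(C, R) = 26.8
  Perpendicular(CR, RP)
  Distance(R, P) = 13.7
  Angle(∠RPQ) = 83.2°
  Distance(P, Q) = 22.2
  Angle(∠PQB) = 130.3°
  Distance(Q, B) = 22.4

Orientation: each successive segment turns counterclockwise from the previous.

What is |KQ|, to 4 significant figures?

9.915

CR is perpendicular to RP, so RP runs at -126.3°; with |RP| = 13.7, P = (-13.64, 2.805). ∠RPQ = 83.2° gives PQ at -29.50° from the x-axis; with |PQ| = 22.2, Q = (5.680, -8.127). Then |KQ| = |Q − K| = 9.915.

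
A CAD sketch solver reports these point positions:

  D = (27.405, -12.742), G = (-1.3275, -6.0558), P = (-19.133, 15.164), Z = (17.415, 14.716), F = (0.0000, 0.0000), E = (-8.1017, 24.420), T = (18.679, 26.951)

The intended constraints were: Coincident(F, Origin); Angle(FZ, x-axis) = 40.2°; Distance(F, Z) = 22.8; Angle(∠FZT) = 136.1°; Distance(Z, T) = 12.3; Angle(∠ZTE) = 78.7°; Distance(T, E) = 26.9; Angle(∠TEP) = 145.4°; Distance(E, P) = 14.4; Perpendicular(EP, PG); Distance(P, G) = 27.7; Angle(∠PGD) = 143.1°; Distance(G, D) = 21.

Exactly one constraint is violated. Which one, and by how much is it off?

Distance(G, D) = 21 — off by 8.50.

F = (0.00, 0.00) ✓; FZ at 40.20° ✓; |FZ| = 22.80 ✓; ∠FZT = 136.1° ✓; |ZT| = 12.30 ✓; ∠ZTE = 78.70° ✓; |TE| = 26.90 ✓; ∠TEP = 145.4° ✓; |EP| = 14.40 ✓; ∠(EP, PG) = 90.00° ✓; |PG| = 27.70 ✓; ∠PGD = 143.1° ✓; |GD| = 29.50 ✗.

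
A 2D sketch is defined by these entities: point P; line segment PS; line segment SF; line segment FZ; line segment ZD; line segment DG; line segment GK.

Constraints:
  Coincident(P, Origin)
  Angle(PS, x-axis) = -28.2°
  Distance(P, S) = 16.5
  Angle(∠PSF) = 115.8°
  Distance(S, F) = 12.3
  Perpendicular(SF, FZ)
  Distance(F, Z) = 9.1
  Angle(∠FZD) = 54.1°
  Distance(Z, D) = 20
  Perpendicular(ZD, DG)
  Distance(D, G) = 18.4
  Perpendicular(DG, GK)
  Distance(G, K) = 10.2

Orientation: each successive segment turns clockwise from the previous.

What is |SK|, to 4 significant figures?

19.05

P is at the origin; PS runs at -28.2° with length 16.5, so S = (14.54, -7.797). ∠PSF = 115.8° gives SF at -92.40° from the x-axis; with |SF| = 12.3, F = (14.03, -20.09). The perpendicularity gives FZ at right angles to SF, so FZ runs at 177.6°; with |FZ| = 9.1, Z = (4.934, -19.71). ∠FZD = 54.1° gives ZD at 51.70° from the x-axis; with |ZD| = 20.0, D = (17.33, -4.010). ZD is perpendicular to DG, so DG runs at -38.30°; with |DG| = 18.4, G = (31.77, -15.41). DG ⟂ GK, so GK runs at -128.3°; with |GK| = 10.2, K = (25.45, -23.42). Then |SK| = |K − S| = 19.05.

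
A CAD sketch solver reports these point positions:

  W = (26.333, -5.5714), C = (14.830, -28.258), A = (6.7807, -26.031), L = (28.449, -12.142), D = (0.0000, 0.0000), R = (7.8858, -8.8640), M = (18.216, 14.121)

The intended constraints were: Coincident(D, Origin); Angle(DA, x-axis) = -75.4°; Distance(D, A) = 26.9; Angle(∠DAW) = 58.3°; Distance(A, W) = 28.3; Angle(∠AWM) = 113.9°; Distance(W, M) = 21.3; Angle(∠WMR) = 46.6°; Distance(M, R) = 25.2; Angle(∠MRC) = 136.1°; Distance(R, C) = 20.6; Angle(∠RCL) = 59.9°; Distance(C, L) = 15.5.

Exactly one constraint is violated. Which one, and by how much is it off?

Distance(C, L) = 15.5 — off by 5.60.

D = (0.00, 0.00) ✓; DA at -75.40° ✓; |DA| = 26.90 ✓; ∠DAW = 58.30° ✓; |AW| = 28.30 ✓; ∠AWM = 113.9° ✓; |WM| = 21.30 ✓; ∠WMR = 46.60° ✓; |MR| = 25.20 ✓; ∠MRC = 136.1° ✓; |RC| = 20.60 ✓; ∠RCL = 59.90° ✓; |CL| = 21.10 ✗.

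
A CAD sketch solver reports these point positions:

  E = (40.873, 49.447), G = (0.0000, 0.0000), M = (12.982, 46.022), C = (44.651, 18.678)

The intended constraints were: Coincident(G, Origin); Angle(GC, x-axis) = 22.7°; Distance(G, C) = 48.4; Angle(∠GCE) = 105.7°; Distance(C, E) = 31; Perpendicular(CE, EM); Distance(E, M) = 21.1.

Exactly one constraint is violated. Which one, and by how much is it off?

Distance(E, M) = 21.1 — off by 7.00.

G = (0.00, 0.00) ✓; GC at 22.70° ✓; |GC| = 48.40 ✓; ∠GCE = 105.7° ✓; |CE| = 31.00 ✓; ∠(CE, EM) = 90.00° ✓; |EM| = 28.10 ✗.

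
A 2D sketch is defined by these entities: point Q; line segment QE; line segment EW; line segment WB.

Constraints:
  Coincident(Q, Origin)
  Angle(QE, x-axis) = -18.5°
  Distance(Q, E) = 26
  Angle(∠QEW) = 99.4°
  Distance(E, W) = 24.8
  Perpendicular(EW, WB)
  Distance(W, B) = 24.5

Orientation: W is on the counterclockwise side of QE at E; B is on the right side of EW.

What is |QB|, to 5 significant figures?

57.955

Q is at the origin; QE runs at -18.5° with length 26.0, so E = 26.0·(cos -18.5°, sin -18.5°) = (24.656, -8.2499). ∠QEW = 99.4°, so EW runs at -18.5° + (180° − 99.4°) = 62.100° from the x-axis; with |EW| = 24.8, W = E + 24.8·(cos 62.100°, sin 62.100°) = (36.261, 13.667). The perpendicularity gives WB at right angles to EW; with |WB| = 24.5 on the right of EW, B = W + 24.5·(0.88377, -0.46793) = (57.913, 2.2032). Then |QB| = |B − Q| = 57.955.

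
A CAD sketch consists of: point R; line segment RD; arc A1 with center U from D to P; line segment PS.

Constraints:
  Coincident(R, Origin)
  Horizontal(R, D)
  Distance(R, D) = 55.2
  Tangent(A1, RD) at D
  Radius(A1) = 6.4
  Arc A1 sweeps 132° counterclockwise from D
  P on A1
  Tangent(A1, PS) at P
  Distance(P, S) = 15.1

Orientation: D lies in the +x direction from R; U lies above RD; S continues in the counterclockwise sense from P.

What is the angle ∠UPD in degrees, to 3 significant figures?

24.0°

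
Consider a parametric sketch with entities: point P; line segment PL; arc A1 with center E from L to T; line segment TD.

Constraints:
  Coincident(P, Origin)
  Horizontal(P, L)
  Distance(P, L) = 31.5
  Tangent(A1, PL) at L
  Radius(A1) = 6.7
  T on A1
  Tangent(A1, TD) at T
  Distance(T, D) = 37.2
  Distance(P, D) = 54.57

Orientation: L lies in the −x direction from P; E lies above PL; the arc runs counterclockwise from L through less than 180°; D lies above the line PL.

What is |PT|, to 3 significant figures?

26.1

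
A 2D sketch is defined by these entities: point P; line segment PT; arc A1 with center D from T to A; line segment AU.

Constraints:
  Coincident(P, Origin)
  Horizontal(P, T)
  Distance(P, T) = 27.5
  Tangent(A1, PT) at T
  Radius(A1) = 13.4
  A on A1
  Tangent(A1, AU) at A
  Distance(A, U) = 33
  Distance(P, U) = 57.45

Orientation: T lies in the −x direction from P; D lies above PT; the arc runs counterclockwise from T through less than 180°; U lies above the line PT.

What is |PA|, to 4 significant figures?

24.78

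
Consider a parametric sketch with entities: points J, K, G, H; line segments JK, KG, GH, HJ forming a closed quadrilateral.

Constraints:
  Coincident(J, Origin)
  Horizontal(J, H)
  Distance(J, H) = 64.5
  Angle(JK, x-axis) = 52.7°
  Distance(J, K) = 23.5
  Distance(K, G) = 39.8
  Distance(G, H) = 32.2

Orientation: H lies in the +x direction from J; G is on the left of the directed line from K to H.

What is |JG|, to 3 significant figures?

60.3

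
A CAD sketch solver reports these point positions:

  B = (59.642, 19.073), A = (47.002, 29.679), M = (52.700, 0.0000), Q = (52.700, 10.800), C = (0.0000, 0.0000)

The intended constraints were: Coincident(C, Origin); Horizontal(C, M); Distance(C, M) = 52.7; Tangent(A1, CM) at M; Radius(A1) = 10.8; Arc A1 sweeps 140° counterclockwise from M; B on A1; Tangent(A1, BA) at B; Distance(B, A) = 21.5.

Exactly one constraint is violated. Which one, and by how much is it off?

Distance(B, A) = 21.5 — off by 5.00.

C = (0.00, 0.00) ✓; C.y = 0.00, M.y = 0.00 ✓; |CM| = 52.70 ✓; ∠(QM, MC) = 90.00° ✓; |QM| = 10.80 ✓; bearing(Q→B) − bearing(Q→M) = 140.0° ✓; |QB| = 10.80 ✓; ∠(QB, BA) = 90.00° ✓; |BA| = 16.50 ✗.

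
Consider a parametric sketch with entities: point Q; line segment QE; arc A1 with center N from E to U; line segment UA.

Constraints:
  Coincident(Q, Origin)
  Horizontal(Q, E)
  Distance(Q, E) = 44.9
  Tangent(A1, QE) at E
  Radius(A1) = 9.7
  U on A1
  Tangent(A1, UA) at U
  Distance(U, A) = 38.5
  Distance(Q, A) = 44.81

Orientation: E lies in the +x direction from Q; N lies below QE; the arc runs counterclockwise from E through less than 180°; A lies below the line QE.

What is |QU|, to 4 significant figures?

36.56

Checks: ∠(NE, EQ) = 90.00° ✓; |NE| = 9.700 ✓; |NU| = 9.700 ✓; ∠(NU, UA) = 90.00° ✓; |UA| = 38.50 ✓; |QA| = 44.81 ✓.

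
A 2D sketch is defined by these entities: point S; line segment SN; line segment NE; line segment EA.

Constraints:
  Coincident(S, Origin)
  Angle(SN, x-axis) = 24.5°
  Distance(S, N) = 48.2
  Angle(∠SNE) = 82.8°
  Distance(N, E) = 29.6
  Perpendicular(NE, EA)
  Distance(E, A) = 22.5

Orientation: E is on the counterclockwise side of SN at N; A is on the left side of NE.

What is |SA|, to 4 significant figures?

34.59

∠SNE = 82.8°, so NE runs at 24.5° + (180° − 82.8°) = 121.7° from the x-axis; with |NE| = 29.6, E = N + 29.6·(cos 121.7°, sin 121.7°) = (28.31, 45.17). NE ⟂ EA; with |EA| = 22.5 on the left of NE, A = E + 22.5·(-0.8508, -0.5255) = (9.163, 33.35). Then |SA| = |A − S| = 34.59.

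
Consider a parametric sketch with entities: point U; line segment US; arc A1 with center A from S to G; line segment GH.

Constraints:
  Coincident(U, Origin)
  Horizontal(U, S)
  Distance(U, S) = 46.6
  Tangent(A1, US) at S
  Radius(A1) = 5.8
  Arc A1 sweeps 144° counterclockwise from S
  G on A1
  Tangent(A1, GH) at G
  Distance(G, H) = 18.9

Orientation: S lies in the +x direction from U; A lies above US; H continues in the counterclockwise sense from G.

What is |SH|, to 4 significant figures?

24.65

On A1, S sits at bearing -90° from A; a 144° counterclockwise sweep puts G at bearing 54°, so G = A + 5.8·(cos 54°, sin 54°) = (50.01, 10.49). Tangency of A1 to GH means the radius AG is perpendicular to GH, so GH runs along (−sin 54°, cos 54°); with |GH| = 18.9, H = (34.72, 21.60). Then |SH| = |H − S| = 24.65.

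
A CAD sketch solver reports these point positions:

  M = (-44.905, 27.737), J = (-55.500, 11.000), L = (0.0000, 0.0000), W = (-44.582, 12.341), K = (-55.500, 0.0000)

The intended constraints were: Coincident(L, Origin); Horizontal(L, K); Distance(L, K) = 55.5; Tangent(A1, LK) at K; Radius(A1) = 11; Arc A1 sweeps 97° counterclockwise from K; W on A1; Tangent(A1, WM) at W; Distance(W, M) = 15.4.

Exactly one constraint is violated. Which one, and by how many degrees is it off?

Tangent(A1, WM) at W — off by 5.80°.

L = (0.00, 0.00) ✓; L.y = 0.00, K.y = 0.00 ✓; |LK| = 55.50 ✓; ∠(JK, KL) = 90.00° ✓; |JK| = 11.00 ✓; bearing(J→W) − bearing(J→K) = 97.00° ✓; |JW| = 11.00 ✓; ∠(JW, WM) = 95.80° ✗; |WM| = 15.40 ✓.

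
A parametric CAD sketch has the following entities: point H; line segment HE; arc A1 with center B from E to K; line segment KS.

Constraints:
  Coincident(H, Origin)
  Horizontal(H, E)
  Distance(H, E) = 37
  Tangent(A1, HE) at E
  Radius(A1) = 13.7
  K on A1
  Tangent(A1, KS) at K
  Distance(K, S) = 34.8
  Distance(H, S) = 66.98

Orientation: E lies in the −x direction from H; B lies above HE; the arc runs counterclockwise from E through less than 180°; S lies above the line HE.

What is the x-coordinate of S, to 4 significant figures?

-44.09

H is at the origin; H and E share the same y with |HE| = 37.0 and E on the −x side, so E = (-37.00, 0.000). Since A1 is tangent to HE there, BE ⟂ HE, so B = E + (0, 13.7) = (-37.00, 13.70). Since BK ⟂ KS (tangency), |BS| = √(13.7² + 34.8²) = 37.40 regardless of where K sits on A1. So S lies on both circle(H, 66.98) and circle(B, 37.40); the above-HE intersection is S = (-44.09, 50.42). K is the foot of the tangent from S: K = (-25.44, 21.04).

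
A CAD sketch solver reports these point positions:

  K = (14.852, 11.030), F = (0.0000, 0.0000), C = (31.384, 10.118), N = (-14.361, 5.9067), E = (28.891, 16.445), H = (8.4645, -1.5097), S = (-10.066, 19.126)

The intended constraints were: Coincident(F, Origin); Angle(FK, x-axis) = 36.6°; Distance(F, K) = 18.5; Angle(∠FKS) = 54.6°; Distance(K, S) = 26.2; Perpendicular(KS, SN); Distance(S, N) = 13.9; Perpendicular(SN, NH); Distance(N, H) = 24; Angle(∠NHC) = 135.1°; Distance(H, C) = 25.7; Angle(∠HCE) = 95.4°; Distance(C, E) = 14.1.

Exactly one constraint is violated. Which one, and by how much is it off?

Distance(C, E) = 14.1 — off by 7.30.

F = (0.00, 0.00) ✓; FK at 36.60° ✓; |FK| = 18.50 ✓; ∠FKS = 54.60° ✓; |KS| = 26.20 ✓; ∠(KS, SN) = 90.00° ✓; |SN| = 13.90 ✓; ∠(SN, NH) = 90.00° ✓; |NH| = 24.00 ✓; ∠NHC = 135.1° ✓; |HC| = 25.70 ✓; ∠HCE = 95.39° ✓; |CE| = 6.800 ✗.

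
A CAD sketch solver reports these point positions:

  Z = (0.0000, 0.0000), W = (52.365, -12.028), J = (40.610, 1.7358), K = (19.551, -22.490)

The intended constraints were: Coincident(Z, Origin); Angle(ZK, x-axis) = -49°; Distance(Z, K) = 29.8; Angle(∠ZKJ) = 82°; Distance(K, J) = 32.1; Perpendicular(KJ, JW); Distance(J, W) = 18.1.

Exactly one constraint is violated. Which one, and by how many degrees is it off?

Perpendicular(KJ, JW) — off by 8.50°.

Z = (0.00, 0.00) ✓; ZK at -49.00° ✓; |ZK| = 29.80 ✓; ∠ZKJ = 82.00° ✓; |KJ| = 32.10 ✓; ∠(KJ, JW) = 98.50° ✗; |JW| = 18.10 ✓.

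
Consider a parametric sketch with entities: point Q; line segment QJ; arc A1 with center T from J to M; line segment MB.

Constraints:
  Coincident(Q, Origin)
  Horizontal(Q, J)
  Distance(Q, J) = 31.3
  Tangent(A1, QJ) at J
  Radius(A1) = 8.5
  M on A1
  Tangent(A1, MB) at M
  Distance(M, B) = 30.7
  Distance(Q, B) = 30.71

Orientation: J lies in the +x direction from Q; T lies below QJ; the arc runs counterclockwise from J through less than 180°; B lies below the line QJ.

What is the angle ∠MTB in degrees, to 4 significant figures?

74.52°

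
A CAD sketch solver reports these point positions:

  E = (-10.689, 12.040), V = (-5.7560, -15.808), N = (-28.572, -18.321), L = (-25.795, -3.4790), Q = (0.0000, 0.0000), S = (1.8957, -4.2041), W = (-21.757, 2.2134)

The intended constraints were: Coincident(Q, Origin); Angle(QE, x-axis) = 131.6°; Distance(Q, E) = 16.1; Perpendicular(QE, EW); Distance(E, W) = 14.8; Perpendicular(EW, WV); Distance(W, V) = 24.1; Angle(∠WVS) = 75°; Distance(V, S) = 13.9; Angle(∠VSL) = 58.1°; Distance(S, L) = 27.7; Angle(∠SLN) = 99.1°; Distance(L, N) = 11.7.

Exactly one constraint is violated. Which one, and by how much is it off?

Distance(L, N) = 11.7 — off by 3.40.

Q = (0.00, 0.00) ✓; QE at 131.6° ✓; |QE| = 16.10 ✓; ∠(QE, EW) = 90.00° ✓; |EW| = 14.80 ✓; ∠(EW, WV) = 90.00° ✓; |WV| = 24.10 ✓; ∠WVS = 75.00° ✓; |VS| = 13.90 ✓; ∠VSL = 58.10° ✓; |SL| = 27.70 ✓; ∠SLN = 99.10° ✓; |LN| = 15.10 ✗.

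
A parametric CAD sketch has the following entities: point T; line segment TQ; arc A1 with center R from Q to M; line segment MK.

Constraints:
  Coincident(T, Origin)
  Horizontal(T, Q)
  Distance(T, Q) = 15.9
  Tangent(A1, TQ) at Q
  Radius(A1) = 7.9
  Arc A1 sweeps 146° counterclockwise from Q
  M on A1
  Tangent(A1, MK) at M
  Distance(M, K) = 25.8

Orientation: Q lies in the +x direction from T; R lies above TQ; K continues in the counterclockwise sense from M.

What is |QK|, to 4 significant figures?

33.49

On A1, Q sits at bearing -90° from R; a 146° counterclockwise sweep puts M at bearing 56°, so M = R + 7.9·(cos 56°, sin 56°) = (20.32, 14.45). Tangency of A1 to MK means the radius RM is perpendicular to MK, so MK runs along (−sin 56°, cos 56°); with |MK| = 25.8, K = (-1.072, 28.88). Then |QK| = |K − Q| = 33.49.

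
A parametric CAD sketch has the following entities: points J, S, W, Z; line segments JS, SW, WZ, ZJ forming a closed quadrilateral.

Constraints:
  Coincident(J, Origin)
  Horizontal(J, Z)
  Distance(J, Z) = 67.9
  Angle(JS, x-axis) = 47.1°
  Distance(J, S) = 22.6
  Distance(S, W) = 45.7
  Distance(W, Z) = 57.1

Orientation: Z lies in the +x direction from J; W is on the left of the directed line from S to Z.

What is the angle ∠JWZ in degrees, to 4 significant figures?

64.87°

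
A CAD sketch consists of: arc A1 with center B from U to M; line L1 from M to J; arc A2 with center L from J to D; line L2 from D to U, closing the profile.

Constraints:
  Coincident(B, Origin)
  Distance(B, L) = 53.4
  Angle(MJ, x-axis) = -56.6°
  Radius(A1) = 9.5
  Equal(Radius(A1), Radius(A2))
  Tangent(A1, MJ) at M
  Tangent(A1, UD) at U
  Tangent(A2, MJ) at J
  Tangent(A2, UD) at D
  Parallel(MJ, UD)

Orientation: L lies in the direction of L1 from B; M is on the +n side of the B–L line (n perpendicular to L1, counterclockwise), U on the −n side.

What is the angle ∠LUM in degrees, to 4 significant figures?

79.91°

The slot axis is L1's direction at -56.6°, so u = (cos -56.6°, sin -56.6°) = (0.5505, -0.8348) and n = (−sin -56.6°, cos -56.6°) = (0.8348, 0.5505). B is at the origin and L lies 53.4 along u from B, so L = 53.4·u = (29.40, -44.58). Tangency of A1 to both parallel lines with radius 9.5 puts M and U at B ± 9.5·n: M = (7.931, 5.230), U = (-7.931, -5.230). Then cos ∠LUM = UL·UM / (|UL||UM|), giving 79.91°.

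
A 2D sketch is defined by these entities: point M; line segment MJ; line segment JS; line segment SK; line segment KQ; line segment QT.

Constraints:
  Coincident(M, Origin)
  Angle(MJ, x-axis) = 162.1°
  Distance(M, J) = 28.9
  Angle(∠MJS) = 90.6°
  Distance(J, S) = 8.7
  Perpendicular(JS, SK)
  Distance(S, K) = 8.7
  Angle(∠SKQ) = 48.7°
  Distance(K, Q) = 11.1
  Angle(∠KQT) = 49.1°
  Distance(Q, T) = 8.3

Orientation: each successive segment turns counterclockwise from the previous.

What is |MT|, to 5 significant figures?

29.997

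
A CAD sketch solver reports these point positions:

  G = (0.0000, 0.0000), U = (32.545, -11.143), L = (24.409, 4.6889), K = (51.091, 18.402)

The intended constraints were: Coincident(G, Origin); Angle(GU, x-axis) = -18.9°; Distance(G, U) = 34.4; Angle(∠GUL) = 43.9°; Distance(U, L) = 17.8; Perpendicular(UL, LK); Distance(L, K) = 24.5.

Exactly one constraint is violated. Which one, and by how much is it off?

Distance(L, K) = 24.5 — off by 5.50.

G = (0.00, 0.00) ✓; GU at -18.90° ✓; |GU| = 34.40 ✓; ∠GUL = 43.90° ✓; |UL| = 17.80 ✓; ∠(UL, LK) = 90.00° ✓; |LK| = 30.00 ✗.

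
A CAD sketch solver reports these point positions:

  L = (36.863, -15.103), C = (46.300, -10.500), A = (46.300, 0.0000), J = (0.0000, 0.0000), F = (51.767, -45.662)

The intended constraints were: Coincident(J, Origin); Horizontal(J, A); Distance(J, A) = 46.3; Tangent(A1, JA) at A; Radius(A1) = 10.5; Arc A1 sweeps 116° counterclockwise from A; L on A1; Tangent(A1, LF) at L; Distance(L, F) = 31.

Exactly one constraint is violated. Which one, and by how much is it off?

Distance(L, F) = 31 — off by 3.00.

J = (0.00, 0.00) ✓; J.y = 0.00, A.y = 0.00 ✓; |JA| = 46.30 ✓; ∠(CA, AJ) = 90.00° ✓; |CA| = 10.50 ✓; bearing(C→L) − bearing(C→A) = 116.0° ✓; |CL| = 10.50 ✓; ∠(CL, LF) = 90.00° ✓; |LF| = 34.00 ✗.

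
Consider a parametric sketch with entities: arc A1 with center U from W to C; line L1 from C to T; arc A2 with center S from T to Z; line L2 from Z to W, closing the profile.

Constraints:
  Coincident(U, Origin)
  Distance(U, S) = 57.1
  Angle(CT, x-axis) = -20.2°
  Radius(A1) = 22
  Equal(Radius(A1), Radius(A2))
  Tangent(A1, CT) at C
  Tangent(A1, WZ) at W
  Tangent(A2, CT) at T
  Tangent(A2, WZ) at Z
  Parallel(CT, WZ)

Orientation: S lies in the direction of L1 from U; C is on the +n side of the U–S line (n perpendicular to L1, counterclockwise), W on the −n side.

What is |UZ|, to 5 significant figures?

61.192

The slot axis is L1's direction at -20.2°, so u = (cos -20.2°, sin -20.2°) = (0.93849, -0.34530) and n = (−sin -20.2°, cos -20.2°) = (0.34530, 0.93849). U is at the origin and S lies 57.1 along u from U, so S = 57.1·u = (53.588, -19.717). Tangency of A1 to both parallel lines with radius 22.0 puts C and W at U ± 22.0·n: C = (7.5966, 20.647), W = (-7.5966, -20.647). Equal radii place T and Z the same way about S: T = S + 22.0·n = (61.185, 0.93032), Z = S − 22.0·n = (45.991, -40.363). Then |UZ| = |Z − U| = 61.192.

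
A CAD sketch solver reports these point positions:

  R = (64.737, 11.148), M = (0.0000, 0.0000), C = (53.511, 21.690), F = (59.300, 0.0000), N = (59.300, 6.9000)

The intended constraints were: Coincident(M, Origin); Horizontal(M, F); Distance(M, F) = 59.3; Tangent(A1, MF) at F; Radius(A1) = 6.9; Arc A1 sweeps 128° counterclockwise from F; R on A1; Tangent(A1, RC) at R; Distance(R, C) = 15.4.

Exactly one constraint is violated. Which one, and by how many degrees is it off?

Tangent(A1, RC) at R — off by 8.80°.

M = (0.00, 0.00) ✓; M.y = 0.00, F.y = 0.00 ✓; |MF| = 59.30 ✓; ∠(NF, FM) = 90.00° ✓; |NF| = 6.900 ✓; bearing(N→R) − bearing(N→F) = 128.0° ✓; |NR| = 6.900 ✓; ∠(NR, RC) = 81.20° ✗; |RC| = 15.40 ✓.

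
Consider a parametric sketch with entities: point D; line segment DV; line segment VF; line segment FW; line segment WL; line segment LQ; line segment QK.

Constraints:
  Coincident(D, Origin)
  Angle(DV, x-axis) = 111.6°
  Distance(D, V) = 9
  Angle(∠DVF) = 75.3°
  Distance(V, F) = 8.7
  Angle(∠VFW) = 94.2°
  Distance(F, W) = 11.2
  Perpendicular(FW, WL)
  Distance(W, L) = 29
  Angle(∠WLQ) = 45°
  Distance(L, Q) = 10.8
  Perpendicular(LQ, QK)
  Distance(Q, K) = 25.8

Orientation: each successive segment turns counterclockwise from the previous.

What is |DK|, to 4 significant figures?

14.15

D is at the origin; DV runs at 111.6° with length 9.0, so V = (-3.313, 8.368). ∠DVF = 75.3° gives VF at -143.7° from the x-axis; with |VF| = 8.7, F = (-10.32, 3.217). ∠VFW = 94.2° gives FW at -57.90° from the x-axis; with |FW| = 11.2, W = (-4.373, -6.270). FW is perpendicular to WL, so WL runs at 32.10°; with |WL| = 29.0, L = (20.19, 9.140). ∠WLQ = 45.0° gives LQ at 167.1° from the x-axis; with |LQ| = 10.8, Q = (9.666, 11.55). LQ ⟂ QK, so QK runs at -102.9°; with |QK| = 25.8, K = (3.906, -13.60). Then |DK| = |K − D| = 14.15.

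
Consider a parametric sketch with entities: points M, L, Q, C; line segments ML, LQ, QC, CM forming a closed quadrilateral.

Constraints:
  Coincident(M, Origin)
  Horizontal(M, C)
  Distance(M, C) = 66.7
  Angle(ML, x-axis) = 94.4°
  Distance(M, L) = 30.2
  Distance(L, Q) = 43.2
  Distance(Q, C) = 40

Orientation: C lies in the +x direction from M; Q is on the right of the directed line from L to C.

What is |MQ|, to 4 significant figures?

26.81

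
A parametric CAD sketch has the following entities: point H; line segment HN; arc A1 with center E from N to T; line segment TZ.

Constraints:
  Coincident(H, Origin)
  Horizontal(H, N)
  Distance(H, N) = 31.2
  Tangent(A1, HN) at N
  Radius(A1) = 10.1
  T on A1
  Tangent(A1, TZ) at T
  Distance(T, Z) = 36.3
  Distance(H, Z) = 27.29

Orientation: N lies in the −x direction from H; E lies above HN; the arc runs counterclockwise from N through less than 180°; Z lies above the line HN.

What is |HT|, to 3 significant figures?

24.5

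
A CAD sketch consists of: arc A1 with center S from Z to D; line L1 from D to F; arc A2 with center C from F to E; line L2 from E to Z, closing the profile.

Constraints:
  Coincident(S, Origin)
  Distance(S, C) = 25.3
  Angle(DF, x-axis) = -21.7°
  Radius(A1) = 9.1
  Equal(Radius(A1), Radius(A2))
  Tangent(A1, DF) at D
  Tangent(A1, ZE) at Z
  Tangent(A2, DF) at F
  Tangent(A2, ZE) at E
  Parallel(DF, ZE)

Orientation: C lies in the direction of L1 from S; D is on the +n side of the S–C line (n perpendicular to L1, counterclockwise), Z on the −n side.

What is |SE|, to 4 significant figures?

26.89

The slot axis is L1's direction at -21.7°, so u = (cos -21.7°, sin -21.7°) = (0.9291, -0.3697) and n = (−sin -21.7°, cos -21.7°) = (0.3697, 0.9291). S is at the origin and C lies 25.3 along u from S, so C = 25.3·u = (23.51, -9.355). Tangency of A1 to both parallel lines with radius 9.1 puts D and Z at S ± 9.1·n: D = (3.365, 8.455), Z = (-3.365, -8.455). Equal radii place F and E the same way about C: F = C + 9.1·n = (26.87, -0.8995), E = C − 9.1·n = (20.14, -17.81). Then |SE| = |E − S| = 26.89.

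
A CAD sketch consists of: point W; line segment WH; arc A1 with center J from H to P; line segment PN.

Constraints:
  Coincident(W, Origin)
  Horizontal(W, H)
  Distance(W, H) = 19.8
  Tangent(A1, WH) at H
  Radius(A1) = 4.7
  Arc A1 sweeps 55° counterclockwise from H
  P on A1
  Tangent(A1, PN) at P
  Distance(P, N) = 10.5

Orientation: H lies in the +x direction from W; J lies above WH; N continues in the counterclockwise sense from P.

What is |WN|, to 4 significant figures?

31.51

W is at the origin; W and H share the same y with |WH| = 19.8 and H on the +x side, so H = (19.80, 0.000). The tangent condition forces JH to be normal to WH, so J = H + (0, 4.7) = (19.80, 4.700). On A1, H sits at bearing -90° from J; a 55° counterclockwise sweep puts P at bearing -35°, so P = J + 4.7·(cos -35°, sin -35°) = (23.65, 2.004). A1 meets PN tangentially, so JP is at right angles to PN, so PN runs along (−sin -35°, cos -35°); with |PN| = 10.5, N = (29.67, 10.61). Then |WN| = |N − W| = 31.51.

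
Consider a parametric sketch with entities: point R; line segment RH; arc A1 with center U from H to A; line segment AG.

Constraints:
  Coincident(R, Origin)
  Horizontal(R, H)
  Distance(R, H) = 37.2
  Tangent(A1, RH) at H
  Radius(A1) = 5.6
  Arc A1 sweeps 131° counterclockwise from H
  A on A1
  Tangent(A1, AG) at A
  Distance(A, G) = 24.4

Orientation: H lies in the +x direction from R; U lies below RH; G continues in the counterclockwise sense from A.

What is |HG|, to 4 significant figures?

30.09

R is at the origin; R and H share the same y with |RH| = 37.2 and H on the +x side, so H = (37.20, 0.000). The tangent condition forces UH to be normal to RH, so U = H + (0, -5.6) = (37.20, -5.600). On A1, H sits at bearing 90° from U; a 131° counterclockwise sweep puts A at bearing 221°, so A = U + 5.6·(cos 221°, sin 221°) = (32.97, -9.274). A1 meets AG tangentially, so UA is at right angles to AG, so AG runs along (−sin 221°, cos 221°); with |AG| = 24.4, G = (48.98, -27.69). Then |HG| = |G − H| = 30.09.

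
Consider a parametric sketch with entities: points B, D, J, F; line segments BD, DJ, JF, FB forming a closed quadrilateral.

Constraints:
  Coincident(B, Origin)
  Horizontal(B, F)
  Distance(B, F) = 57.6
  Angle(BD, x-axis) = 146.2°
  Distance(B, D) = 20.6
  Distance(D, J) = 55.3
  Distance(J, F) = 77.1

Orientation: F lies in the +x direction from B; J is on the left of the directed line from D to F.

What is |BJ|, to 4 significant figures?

60.77

B is at the origin; BF is horizontal with |BF| = 57.6 and F in +x, so F = (57.6, 0). BD runs at 146.2° with |BD| = 20.6, so D = (-17.12, 11.46). J is determined by |DJ| = 55.3 and |JF| = 77.1 together: it lies at the intersection of circle(D, 55.3) and circle(F, 77.1). With |DF| = 75.59, the foot of the radical line on DF is 18.70 from D and the perpendicular offset is √(55.3² − 18.70²) = 52.04. Taking the left-of-DF solution: J = (9.259, 60.06).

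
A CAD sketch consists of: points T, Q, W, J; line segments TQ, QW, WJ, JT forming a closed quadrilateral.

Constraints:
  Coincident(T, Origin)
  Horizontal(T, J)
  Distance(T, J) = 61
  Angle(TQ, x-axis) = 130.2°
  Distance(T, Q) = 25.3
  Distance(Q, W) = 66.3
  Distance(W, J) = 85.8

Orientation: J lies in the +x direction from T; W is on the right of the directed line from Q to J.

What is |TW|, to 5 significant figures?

48.020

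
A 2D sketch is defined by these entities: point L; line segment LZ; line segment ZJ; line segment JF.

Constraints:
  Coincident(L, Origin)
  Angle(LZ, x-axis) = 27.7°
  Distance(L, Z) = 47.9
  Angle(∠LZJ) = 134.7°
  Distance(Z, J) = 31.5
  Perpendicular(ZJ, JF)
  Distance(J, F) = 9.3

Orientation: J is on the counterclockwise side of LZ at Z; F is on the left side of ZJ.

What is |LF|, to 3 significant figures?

69.7

L is at the origin; LZ runs at 27.7° with length 47.9, so Z = 47.9·(cos 27.7°, sin 27.7°) = (42.4, 22.3). ∠LZJ = 134.7°, so ZJ runs at 27.7° + (180° − 134.7°) = 73.0° from the x-axis; with |ZJ| = 31.5, J = Z + 31.5·(cos 73.0°, sin 73.0°) = (51.6, 52.4). ZJ ⟂ JF; with |JF| = 9.3 on the left of ZJ, F = J + 9.3·(-0.956, 0.292) = (42.7, 55.1). Then |LF| = |F − L| = 69.7.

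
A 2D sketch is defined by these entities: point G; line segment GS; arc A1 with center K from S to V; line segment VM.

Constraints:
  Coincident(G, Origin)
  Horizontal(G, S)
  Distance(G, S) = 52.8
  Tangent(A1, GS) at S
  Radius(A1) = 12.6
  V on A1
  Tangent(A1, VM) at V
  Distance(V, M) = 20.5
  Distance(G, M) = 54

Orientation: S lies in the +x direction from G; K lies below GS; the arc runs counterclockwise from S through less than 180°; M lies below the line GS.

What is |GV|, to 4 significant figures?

42.49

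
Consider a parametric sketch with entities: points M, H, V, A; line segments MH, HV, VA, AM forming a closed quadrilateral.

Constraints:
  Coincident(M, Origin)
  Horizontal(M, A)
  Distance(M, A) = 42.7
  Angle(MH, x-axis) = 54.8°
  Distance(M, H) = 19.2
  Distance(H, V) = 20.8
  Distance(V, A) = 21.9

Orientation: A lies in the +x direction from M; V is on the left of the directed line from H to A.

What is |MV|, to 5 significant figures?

36.833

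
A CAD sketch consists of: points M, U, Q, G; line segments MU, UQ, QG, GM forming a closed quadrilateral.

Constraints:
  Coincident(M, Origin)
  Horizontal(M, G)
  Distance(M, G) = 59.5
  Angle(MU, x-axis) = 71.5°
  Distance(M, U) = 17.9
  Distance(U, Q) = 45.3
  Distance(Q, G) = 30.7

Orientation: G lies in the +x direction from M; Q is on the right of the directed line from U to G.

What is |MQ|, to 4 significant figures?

38.94

Checks: |UQ| = 45.30 ✓; |QG| = 30.70 ✓.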